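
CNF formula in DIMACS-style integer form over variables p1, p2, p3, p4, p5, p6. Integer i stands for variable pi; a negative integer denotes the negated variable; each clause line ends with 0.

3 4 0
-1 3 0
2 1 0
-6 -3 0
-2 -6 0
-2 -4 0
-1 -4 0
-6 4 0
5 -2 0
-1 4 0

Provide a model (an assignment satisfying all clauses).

p5 occurs only positively in the remaining clauses — set p5 = True.
p6 occurs only negated in the remaining clauses — set p6 = False.
Branch on p1: take p1 = False.
  then p2 is forced to True.
  then p4 is forced to False.
  then p3 is forced to True.
Every clause has at least one true literal under this assignment.

p1=F  p2=T  p3=T  p4=F  p5=T  p6=F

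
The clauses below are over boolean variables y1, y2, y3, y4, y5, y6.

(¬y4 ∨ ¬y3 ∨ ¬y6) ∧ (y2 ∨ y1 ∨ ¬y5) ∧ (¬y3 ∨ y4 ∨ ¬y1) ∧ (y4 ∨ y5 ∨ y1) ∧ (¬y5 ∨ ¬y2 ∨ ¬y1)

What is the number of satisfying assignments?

28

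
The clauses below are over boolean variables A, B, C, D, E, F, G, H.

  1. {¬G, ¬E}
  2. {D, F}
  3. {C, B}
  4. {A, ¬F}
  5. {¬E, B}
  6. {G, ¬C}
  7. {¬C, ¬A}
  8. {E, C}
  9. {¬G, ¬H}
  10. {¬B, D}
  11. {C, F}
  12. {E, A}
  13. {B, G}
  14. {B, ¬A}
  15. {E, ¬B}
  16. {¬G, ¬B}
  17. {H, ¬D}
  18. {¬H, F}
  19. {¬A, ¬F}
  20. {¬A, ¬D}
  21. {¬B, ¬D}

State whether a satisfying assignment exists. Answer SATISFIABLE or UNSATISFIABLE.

UNSATISFIABLE

B = True:
  propagation gives D=True; an empty clause results — contradiction.
B = False:
  propagation gives C=True, E=False, G=True, A=False; an empty clause results — contradiction.
Every branch closes, so no satisfying assignment exists.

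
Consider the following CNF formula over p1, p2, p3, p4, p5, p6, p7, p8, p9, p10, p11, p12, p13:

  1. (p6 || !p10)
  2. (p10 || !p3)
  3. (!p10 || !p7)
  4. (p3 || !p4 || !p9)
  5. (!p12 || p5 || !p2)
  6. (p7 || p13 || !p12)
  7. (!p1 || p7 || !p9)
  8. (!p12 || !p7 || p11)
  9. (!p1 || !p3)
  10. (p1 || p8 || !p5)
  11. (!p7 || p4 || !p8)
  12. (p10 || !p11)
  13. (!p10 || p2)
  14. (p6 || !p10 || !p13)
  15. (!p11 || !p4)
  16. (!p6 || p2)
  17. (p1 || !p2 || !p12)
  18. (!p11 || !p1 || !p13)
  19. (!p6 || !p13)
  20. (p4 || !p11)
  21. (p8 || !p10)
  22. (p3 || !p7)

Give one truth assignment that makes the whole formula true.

p1=False  p2=True  p3=False  p4=False  p5=True  p6=False  p7=False  p8=True  p9=False  p10=False  p11=False  p12=False  p13=False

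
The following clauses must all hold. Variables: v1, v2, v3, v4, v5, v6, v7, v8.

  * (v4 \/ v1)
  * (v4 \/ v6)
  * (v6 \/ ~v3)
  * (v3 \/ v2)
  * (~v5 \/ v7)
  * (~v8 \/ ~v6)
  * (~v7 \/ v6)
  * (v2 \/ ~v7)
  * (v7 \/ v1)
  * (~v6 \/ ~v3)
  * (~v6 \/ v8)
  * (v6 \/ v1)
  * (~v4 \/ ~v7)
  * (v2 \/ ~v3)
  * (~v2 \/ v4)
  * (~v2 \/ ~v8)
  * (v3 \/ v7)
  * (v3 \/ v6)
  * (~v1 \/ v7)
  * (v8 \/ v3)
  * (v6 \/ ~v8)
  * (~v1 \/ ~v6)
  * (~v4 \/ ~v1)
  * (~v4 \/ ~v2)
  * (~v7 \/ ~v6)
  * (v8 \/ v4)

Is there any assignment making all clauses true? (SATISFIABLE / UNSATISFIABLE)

UNSATISFIABLE

v6 = True:
  propagation gives v8=False; an empty clause results — contradiction.
v6 = False:
  propagation gives v4=True, v3=False; an empty clause results — contradiction.
Every branch closes, so no satisfying assignment exists.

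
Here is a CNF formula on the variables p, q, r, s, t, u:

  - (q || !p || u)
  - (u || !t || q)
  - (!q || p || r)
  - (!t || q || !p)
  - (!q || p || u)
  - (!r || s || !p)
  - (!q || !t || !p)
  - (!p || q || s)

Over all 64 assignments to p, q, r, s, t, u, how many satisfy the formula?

Split on p, then q.
  p=1, q=1: u free; 3 ways for (r,s,t) × 2^1 = 6.
  p=1, q=0: remaining (r,s,t,u) ∈ {(0,1,0,1); (1,1,0,1)} — 2.
  p=0, q=1: remaining (r,s,t,u) ∈ {(1,0,0,1); (1,0,1,1); (1,1,0,1); (1,1,1,1)} — 4.
  p=0, q=0: r, s free; 3 ways for (t,u) × 2^2 = 12.
Total: 6 + 2 + 4 + 12 = 24.

24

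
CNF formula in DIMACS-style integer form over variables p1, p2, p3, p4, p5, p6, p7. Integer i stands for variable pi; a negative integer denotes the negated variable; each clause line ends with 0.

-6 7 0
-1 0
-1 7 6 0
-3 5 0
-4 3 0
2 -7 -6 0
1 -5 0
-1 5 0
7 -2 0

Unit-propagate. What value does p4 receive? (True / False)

Unit clause (NOT p1) sets p1 = False.
(p1 OR NOT p5) with p1 = False leaves only NOT p5, so p5 = False.
(p5 OR NOT p3): since p5 = False, the clause reduces to (NOT p3). p3 = False.
(NOT p4 OR p3): since p3 = False, the clause reduces to (NOT p4). p4 = False.

False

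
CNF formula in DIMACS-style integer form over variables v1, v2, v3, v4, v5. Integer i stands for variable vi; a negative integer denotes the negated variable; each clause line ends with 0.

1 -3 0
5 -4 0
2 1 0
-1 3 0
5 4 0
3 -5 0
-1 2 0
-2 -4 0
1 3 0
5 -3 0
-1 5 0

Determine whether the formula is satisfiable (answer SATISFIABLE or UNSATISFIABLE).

Try v1 = True.
  then v3 is forced to True.
  then v2 is forced to True.
  then v4 is forced to False.
  then v5 is forced to True.
Every clause has at least one true literal under this assignment.
So v1=True, v2=True, v3=True, v4=False, v5=True is a satisfying assignment.

SATISFIABLE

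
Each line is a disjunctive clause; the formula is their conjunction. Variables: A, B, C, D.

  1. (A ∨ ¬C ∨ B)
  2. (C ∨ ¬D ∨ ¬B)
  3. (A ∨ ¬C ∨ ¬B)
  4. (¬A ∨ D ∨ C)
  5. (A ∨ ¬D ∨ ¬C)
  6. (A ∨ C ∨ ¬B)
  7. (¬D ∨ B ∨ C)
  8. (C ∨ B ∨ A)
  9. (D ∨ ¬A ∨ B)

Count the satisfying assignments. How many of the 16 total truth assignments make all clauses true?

3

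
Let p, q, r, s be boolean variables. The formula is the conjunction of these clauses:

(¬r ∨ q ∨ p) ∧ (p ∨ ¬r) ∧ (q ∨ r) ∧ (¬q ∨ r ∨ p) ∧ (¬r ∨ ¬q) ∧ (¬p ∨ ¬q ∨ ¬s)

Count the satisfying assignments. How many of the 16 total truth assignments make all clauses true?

Satisfying assignments:
  p=T q=F r=T s=F
  p=T q=F r=T s=T
  p=T q=T r=F s=F
That's 3 in total.

3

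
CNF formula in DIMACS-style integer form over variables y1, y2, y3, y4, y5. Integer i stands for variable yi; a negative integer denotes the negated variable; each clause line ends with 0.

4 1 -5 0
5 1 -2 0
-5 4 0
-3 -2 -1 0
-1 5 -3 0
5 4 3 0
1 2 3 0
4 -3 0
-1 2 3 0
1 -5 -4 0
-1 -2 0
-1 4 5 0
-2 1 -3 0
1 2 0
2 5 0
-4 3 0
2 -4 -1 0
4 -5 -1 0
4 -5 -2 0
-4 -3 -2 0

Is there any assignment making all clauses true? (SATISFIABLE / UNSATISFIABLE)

UNSATISFIABLE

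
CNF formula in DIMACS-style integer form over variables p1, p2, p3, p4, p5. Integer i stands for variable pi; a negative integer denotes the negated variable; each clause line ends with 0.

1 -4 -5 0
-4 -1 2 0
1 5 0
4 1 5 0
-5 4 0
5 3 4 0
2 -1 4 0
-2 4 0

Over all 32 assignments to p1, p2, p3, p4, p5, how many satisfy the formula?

4

Satisfying assignments:
  p1=T p2=T p3=F p4=T p5=F
  p1=T p2=T p3=F p4=T p5=T
  p1=T p2=T p3=T p4=T p5=F
  p1=T p2=T p3=T p4=T p5=T
That's 4 in total.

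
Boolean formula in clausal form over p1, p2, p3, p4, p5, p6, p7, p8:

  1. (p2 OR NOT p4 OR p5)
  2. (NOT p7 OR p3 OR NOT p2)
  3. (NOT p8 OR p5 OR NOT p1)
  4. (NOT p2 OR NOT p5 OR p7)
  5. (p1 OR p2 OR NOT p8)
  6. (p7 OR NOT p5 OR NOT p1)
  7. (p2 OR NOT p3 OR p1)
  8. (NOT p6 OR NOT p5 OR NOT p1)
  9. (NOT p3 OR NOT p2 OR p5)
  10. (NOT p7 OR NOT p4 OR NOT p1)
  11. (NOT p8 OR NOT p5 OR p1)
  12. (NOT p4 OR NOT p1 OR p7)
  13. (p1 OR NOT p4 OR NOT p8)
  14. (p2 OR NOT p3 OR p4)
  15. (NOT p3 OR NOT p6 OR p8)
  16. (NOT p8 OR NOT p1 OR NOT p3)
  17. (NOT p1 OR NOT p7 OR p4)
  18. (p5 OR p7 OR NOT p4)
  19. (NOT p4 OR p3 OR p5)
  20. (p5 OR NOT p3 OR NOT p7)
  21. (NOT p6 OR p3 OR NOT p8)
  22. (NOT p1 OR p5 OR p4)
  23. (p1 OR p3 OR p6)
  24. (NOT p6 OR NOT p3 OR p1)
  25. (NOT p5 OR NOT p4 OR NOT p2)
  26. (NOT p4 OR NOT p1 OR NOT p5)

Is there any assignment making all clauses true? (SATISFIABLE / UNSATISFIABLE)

SATISFIABLE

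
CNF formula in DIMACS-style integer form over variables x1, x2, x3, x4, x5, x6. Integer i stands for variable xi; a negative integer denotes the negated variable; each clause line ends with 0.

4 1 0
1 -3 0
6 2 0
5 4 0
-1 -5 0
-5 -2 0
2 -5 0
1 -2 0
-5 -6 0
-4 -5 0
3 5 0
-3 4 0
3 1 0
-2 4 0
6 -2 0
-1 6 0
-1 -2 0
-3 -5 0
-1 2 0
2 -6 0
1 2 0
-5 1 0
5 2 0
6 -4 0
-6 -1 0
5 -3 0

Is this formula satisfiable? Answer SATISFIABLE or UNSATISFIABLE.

x1 = True:
  propagation gives x5=False, x4=True, x3=True; an empty clause results — contradiction.
x1 = False:
  propagation gives x4=True, x3=False; an empty clause results — contradiction.
Every branch closes, so no satisfying assignment exists.

UNSATISFIABLE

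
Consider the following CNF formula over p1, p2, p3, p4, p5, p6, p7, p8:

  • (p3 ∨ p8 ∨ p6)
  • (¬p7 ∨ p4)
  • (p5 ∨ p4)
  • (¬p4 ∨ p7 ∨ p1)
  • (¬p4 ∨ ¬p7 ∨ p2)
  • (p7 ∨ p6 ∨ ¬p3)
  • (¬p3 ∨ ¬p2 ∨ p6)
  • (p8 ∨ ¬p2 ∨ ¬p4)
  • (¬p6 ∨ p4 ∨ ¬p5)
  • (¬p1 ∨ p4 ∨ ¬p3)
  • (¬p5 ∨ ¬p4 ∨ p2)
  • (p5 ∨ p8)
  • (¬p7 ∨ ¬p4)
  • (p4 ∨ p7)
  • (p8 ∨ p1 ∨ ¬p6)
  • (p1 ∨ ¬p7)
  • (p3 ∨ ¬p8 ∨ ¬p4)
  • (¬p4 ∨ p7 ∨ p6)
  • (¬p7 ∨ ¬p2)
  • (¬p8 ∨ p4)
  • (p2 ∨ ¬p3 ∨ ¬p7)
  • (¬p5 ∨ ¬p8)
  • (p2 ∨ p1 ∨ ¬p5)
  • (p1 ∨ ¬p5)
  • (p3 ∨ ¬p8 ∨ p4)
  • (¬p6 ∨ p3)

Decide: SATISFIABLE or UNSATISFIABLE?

Set p1 = True and propagate.
Branch on p2: take p2 = True.
  then p7 is forced to False.
  then p4 is forced to True.
  then p8 is forced to True.
  then p3 is forced to True.
  then p6 is forced to True.
  then p5 is forced to False.
So p1=T, p2=T, p3=T, p4=T, p5=F, p6=T, p7=F, p8=T is a satisfying assignment.

SATISFIABLE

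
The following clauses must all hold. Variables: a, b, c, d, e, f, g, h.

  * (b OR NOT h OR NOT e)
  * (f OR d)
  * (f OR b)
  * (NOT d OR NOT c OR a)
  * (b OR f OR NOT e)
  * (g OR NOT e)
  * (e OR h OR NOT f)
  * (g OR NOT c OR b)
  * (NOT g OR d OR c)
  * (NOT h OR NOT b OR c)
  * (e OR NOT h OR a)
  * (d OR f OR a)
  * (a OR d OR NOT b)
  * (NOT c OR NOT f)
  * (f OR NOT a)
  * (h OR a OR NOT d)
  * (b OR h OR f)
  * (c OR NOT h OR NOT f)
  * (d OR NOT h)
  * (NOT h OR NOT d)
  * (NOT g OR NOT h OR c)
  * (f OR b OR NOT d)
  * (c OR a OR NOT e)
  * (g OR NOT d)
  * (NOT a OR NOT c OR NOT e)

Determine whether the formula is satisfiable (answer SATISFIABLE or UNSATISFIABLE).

SATISFIABLE

Try a = True.
  then f is forced to True.
  then c is forced to False.
  then h is forced to False.
  then e is forced to True.
  then g is forced to True.
  then d is forced to True.
b is now unconstrained; take b = False.
Every clause has at least one true literal under this assignment.
So a=T, b=F, c=F, d=T, e=T, f=T, g=T, h=F is a satisfying assignment.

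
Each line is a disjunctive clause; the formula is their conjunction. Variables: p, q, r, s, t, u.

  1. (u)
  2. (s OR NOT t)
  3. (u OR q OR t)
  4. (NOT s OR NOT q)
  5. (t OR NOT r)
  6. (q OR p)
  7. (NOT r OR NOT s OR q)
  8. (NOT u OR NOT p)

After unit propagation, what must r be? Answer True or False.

(u) is a unit clause: u = True.
(NOT u OR NOT p) with u = True leaves only NOT p, so p = False.
From (q OR p) and p = False: q = True.
(NOT s OR NOT q) with q = True leaves only NOT s, so s = False.
In (NOT t OR s), s is now false; NOT t must hold, so t = False.
In (NOT r OR t), t is now false; NOT r must hold, so r = False.

False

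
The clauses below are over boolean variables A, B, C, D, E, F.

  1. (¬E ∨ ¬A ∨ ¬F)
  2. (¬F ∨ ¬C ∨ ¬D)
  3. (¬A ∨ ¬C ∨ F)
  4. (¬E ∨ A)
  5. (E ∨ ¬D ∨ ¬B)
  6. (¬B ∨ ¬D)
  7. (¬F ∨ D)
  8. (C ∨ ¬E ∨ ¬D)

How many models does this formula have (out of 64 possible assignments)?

Case analysis on D and E:
  D=T, E=T: a clause becomes empty — 0.
  D=T, E=F: 5 of the 16 assignments to (A,B,C,F) work.
  D=F, E=T: remaining (A,B,C,F) ∈ {(T,F,F,F); (T,T,F,F)} — 2.
  D=F, E=F: B free; 3 ways for (A,C,F) × 2^1 = 6.
Total: 0 + 5 + 2 + 6 = 13.

13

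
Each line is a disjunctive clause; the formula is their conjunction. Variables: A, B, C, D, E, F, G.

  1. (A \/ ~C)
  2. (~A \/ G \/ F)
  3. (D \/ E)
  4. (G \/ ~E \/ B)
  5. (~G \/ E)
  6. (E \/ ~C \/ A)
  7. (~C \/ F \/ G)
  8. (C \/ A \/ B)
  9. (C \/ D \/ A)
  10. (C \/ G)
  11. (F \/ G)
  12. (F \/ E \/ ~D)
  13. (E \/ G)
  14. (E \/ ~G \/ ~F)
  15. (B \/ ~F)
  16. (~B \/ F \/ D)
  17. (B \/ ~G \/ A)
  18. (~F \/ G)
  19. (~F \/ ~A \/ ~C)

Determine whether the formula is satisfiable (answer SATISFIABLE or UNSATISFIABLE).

SATISFIABLE

Set A = False and propagate.
  then C is forced to False.
  then B is forced to True.
  then D is forced to True.
  then G is forced to True.
  then E is forced to True.
F is now unconstrained; take F = True.
Every clause has at least one true literal under this assignment.
So A=F, B=T, C=F, D=T, E=T, F=T, G=T is a satisfying assignment.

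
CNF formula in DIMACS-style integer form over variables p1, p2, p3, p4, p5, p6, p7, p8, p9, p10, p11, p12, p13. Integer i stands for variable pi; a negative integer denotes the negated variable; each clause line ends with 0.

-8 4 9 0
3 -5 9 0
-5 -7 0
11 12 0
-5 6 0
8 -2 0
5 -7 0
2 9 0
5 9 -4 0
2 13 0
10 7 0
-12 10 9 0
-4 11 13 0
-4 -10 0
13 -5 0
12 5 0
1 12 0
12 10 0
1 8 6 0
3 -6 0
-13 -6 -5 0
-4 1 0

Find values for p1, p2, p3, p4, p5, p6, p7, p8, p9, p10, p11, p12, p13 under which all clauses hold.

p1 = T, p2 = T, p3 = F, p4 = F, p5 = F, p6 = F, p7 = F, p8 = T, p9 = T, p10 = T, p11 = T, p12 = T, p13 = F

Check each clause:
  1. (NOT p8 OR p9 OR p4) — p9 is true.
  2. (NOT p5 OR p3 OR p9) — p9 is true.
  3. (NOT p7 OR NOT p5) — NOT p7 is true.
  4. (p11 OR p12) — p11 is true.
  5. (NOT p5 OR p6) — NOT p5 is true.
  6. (p8 OR NOT p2) — p8 is true.
  7. (p5 OR NOT p7) — NOT p7 is true.
  8. (p9 OR p2) — p9 is true.
  9. (p9 OR NOT p4 OR p5) — p9 is true.
  10. (p13 OR p2) — p2 is true.
  11. (p10 OR p7) — p10 is true.
  12. (p10 OR NOT p12 OR p9) — p9 is true.
  13. (p13 OR NOT p4 OR p11) — p11 is true.
  14. (NOT p10 OR NOT p4) — NOT p4 is true.
  15. (p13 OR NOT p5) — NOT p5 is true.
  16. (p12 OR p5) — p12 is true.
  17. (p12 OR p1) — p1 is true.
  18. (p12 OR p10) — p10 is true.
  19. (p6 OR p1 OR p8) — p8 is true.
  20. (NOT p6 OR p3) — NOT p6 is true.
  21. (NOT p6 OR NOT p5 OR NOT p13) — NOT p6 is true.
  22. (NOT p4 OR p1) — p1 is true.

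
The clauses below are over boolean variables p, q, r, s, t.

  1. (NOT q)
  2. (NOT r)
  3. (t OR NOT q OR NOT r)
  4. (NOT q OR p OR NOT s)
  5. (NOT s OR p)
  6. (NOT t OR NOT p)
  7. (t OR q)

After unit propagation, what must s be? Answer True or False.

False

(NOT q) stands alone — q = False.
Unit clause (NOT r) sets r = False.
From (q OR t) and q = False: t = True.
(NOT p OR NOT t) with t = True leaves only NOT p, so p = False.
(p OR NOT s): since p = False, the clause reduces to (NOT s). s = False.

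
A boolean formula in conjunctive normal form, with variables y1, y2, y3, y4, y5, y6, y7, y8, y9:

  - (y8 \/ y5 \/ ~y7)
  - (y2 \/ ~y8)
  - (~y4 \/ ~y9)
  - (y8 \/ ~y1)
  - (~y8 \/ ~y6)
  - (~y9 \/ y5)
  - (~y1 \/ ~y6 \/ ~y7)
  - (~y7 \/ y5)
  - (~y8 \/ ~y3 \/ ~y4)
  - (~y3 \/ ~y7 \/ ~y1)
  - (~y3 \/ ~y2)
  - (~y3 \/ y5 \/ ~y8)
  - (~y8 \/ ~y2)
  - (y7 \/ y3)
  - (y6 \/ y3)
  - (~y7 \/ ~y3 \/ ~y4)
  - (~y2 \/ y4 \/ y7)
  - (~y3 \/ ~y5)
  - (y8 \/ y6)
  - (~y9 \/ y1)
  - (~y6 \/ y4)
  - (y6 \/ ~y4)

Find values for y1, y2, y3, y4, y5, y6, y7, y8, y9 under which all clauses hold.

y9 occurs only negated in the remaining clauses — set y9 = False.
Set y1 = False and propagate.
Branch on y2: take y2 = False.
  then y8 is forced to False.
  then y6 is forced to True.
  then y4 is forced to True.
For the remaining variables, y3 = False, y5 = True, y7 = True works.
Every clause has at least one true literal under this assignment.

y1 = F, y2 = F, y3 = F, y4 = T, y5 = T, y6 = T, y7 = T, y8 = F, y9 = F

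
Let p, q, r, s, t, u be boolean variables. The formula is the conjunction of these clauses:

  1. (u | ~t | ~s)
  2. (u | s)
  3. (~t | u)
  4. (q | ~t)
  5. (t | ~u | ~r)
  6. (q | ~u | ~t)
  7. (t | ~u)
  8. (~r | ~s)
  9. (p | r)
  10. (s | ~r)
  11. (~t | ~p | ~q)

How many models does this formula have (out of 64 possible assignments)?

Satisfying assignments:
  p=T q=F r=F s=T t=F u=F
  p=T q=T r=F s=T t=F u=F
That's 2 in total.

2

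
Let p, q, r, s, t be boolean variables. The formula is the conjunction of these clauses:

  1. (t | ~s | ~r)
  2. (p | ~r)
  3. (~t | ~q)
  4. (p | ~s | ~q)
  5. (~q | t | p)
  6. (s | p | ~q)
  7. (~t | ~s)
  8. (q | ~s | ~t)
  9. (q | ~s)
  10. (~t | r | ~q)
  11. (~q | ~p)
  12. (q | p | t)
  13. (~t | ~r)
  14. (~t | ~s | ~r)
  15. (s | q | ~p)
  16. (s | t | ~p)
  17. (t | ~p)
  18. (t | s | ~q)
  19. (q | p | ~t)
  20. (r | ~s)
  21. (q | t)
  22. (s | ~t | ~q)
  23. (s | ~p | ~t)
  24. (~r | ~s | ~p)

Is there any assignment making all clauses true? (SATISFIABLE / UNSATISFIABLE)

t = True:
  propagation gives q=False, s=False, r=False, p=False; an empty clause results — contradiction.
t = False:
  propagation gives p=False, r=False, q=False; an empty clause results — contradiction.
Every branch closes, so no satisfying assignment exists.

UNSATISFIABLE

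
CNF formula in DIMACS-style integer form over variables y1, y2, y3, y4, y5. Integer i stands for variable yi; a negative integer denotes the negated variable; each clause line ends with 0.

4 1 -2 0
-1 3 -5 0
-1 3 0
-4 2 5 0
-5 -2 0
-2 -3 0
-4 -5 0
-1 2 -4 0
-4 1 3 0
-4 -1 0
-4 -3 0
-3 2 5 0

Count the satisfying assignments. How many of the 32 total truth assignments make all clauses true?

Satisfying assignments:
  y1=0 y2=0 y3=0 y4=0 y5=0
  y1=0 y2=0 y3=0 y4=0 y5=1
  y1=0 y2=0 y3=1 y4=0 y5=1
  y1=1 y2=0 y3=1 y4=0 y5=1
Count: 4.

4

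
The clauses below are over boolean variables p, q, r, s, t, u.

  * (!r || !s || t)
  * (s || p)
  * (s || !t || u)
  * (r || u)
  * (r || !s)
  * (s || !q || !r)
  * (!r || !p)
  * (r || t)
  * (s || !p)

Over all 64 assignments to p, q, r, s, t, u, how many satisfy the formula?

4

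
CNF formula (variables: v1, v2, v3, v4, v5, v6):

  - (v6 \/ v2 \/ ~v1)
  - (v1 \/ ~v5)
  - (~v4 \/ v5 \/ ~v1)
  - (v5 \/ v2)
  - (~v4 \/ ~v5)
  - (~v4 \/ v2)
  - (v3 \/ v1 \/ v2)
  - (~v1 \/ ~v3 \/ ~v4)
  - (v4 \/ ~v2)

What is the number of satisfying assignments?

6

The models are:
  v1=F v2=T v3=F v4=T v5=F v6=F
  v1=F v2=T v3=F v4=T v5=F v6=T
  v1=F v2=T v3=T v4=T v5=F v6=F
  v1=F v2=T v3=T v4=T v5=F v6=T
  v1=T v2=F v3=F v4=F v5=T v6=T
  v1=T v2=F v3=T v4=F v5=T v6=T
That's 6 in total.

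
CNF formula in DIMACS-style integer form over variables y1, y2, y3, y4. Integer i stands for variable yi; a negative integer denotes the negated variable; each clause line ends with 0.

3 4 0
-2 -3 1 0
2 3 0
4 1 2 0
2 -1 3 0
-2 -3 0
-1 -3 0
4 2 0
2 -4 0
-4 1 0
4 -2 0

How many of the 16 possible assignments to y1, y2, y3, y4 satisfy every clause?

1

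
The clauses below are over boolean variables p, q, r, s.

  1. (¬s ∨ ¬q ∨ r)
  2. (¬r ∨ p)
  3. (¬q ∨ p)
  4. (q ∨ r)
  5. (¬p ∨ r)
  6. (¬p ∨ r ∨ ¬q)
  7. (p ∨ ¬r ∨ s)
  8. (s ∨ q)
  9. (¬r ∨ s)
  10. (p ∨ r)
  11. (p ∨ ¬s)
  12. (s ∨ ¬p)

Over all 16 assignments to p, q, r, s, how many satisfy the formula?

2

Satisfying assignments:
  p=1 q=0 r=1 s=1
  p=1 q=1 r=1 s=1
That's 2 in total.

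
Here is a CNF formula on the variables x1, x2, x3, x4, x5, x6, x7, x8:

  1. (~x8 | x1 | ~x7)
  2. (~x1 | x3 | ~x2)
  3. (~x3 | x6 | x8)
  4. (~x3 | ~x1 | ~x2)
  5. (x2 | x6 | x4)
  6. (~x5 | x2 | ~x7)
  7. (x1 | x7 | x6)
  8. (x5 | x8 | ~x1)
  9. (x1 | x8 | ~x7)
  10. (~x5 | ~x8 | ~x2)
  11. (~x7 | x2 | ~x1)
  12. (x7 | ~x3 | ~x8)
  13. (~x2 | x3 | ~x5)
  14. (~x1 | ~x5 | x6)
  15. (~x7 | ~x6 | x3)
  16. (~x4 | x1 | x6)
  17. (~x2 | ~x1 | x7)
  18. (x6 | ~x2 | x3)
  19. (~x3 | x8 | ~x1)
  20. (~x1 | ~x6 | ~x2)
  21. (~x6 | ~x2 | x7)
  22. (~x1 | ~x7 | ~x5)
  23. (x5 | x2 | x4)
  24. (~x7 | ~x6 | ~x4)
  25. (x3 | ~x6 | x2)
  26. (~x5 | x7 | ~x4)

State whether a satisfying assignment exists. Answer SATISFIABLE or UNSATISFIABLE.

Set x1 = False and propagate.
The remaining clauses are satisfied by x2 = False, x3 = True, x4 = True, x5 = False, x6 = True, x7 = False, x8 = False.
So x1=False, x2=False, x3=True, x4=True, x5=False, x6=True, x7=False, x8=False is a satisfying assignment.

SATISFIABLE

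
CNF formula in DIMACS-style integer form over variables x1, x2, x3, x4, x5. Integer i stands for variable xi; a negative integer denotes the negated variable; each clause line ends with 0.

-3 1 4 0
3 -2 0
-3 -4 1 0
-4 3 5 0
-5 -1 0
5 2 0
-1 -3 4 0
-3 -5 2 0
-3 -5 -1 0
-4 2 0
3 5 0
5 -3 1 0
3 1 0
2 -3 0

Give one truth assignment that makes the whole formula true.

Branch on x1: take x1 = True.
  then x5 is forced to False.
  then x2 is forced to True.
  then x3 is forced to True.
  then x4 is forced to True.
Every clause has at least one true literal under this assignment.

x1=True, x2=True, x3=True, x4=True, x5=False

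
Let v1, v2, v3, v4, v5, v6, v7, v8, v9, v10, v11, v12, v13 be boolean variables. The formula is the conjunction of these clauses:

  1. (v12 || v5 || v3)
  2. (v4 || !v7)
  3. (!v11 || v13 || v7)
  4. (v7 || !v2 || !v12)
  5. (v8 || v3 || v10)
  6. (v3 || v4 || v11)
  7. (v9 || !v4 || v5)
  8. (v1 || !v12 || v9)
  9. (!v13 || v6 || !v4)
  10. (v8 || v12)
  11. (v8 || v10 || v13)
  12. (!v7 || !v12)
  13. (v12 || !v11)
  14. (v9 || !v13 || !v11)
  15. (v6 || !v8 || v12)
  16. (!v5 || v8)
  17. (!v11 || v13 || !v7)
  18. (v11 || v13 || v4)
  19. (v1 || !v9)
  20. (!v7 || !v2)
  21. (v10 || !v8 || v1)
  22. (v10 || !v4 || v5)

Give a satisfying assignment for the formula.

v1=T, v2=F, v3=F, v4=F, v5=F, v6=T, v7=F, v8=F, v9=T, v10=T, v11=T, v12=T, v13=T

v1 occurs only positively in the remaining clauses — set v1 = True.
Pure literal: v2 appears only negated; assign v2 = False.
Try v3 = False.
The remaining clauses are satisfied by v4 = False, v5 = False, v6 = True, v7 = False, v8 = False, v9 = True, v10 = True, v11 = True, v12 = True, v13 = True.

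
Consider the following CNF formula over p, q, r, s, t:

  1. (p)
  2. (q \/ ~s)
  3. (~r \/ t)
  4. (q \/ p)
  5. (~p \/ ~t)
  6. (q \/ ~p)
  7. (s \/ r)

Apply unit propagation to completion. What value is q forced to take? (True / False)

True

(p) is a unit clause: p = True.
From (~p \/ ~t) and p = True: t = False.
(t \/ ~r) with t = False leaves only ~r, so r = False.
In (q \/ ~p), ~p is now false; q must hold, so q = True.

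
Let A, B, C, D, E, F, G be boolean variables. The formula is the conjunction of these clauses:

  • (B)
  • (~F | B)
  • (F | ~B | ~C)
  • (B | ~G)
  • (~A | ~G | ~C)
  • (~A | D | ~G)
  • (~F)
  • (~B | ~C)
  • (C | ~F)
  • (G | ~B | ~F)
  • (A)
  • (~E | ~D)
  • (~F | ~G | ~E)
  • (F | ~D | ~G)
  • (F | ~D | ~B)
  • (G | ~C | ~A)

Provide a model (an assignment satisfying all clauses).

A=True, B=True, C=False, D=False, E=False, F=False, G=False

(B) is a unit clause, so B = True.
Unit propagation: (~F) forces F = False.
The clause (~C) is unit: C must be False.
The clause (A) is unit: A must be True.
The clause (~D) is unit: D must be False.
The clause (~G) is unit: G must be False.
E is now unconstrained; take E = False.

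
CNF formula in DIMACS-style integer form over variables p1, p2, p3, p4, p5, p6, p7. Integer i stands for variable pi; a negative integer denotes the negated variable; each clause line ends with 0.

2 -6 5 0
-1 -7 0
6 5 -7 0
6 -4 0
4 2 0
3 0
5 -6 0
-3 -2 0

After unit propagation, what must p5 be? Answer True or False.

Unit clause (p3) sets p3 = True.
(~p2 \/ ~p3): since p3 = True, the clause reduces to (~p2). p2 = False.
(p4 \/ p2): since p2 = False, the clause reduces to (p4). p4 = True.
From (p6 \/ ~p4) and p4 = True: p6 = True.
(p2 \/ ~p6 \/ p5): since p6 = True, p2 = False, the clause reduces to (p5). p5 = True.

True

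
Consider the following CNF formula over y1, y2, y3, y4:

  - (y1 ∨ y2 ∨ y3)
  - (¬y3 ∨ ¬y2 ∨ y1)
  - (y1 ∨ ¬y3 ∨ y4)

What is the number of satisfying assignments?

11

Case analysis on y1 and y3:
  y1=T, y3=T: remaining (y2,y4) ∈ {(F,F); (F,T); (T,F); (T,T)} — 4.
  y1=T, y3=F: remaining (y2,y4) ∈ {(F,F); (F,T); (T,F); (T,T)} — 4.
  y1=F, y3=T: remaining (y2,y4) ∈ {(F,T)} — 1.
  y1=F, y3=F: remaining (y2,y4) ∈ {(T,F); (T,T)} — 2.
Total: 4 + 4 + 1 + 2 = 11.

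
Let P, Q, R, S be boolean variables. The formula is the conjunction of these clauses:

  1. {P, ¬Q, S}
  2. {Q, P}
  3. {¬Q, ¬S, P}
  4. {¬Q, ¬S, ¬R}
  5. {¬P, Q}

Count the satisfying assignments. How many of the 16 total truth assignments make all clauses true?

3

Satisfying assignments:
  P=T Q=T R=F S=F
  P=T Q=T R=F S=T
  P=T Q=T R=T S=F
That's 3 in total.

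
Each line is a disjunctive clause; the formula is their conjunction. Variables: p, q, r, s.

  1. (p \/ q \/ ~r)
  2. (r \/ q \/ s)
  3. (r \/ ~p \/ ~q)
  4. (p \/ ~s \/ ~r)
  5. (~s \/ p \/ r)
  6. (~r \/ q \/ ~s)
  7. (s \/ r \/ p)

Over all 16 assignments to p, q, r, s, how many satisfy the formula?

5

The models are:
  p=0 q=1 r=1 s=0
  p=1 q=0 r=0 s=1
  p=1 q=0 r=1 s=0
  p=1 q=1 r=1 s=0
  p=1 q=1 r=1 s=1
That's 5 in total.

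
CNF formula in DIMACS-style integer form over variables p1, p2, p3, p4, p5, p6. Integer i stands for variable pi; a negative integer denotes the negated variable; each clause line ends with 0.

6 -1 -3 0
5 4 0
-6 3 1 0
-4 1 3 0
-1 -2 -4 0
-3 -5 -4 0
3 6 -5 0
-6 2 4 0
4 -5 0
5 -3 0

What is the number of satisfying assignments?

3

Satisfying assignments:
  p1=1 p2=0 p3=0 p4=1 p5=0 p6=0
  p1=1 p2=0 p3=0 p4=1 p5=0 p6=1
  p1=1 p2=0 p3=0 p4=1 p5=1 p6=1
Count: 3.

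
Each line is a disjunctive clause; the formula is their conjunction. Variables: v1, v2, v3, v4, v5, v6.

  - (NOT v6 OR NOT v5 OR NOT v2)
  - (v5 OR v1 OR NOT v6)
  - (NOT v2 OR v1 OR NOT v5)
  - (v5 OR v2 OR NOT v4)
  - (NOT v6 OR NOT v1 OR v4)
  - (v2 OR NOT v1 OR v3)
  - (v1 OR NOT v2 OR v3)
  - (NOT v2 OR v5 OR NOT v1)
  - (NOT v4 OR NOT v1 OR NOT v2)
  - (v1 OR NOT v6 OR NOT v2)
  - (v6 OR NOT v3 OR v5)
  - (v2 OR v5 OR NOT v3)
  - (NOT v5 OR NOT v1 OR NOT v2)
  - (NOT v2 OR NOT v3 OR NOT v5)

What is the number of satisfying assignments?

12

Case analysis on v2 and v1:
  v2=T, v1=T: a clause becomes empty — 0.
  v2=T, v1=F: a clause becomes empty — 0.
  v2=F, v1=T: remaining (v3,v4,v5,v6) ∈ {(T,F,T,F); (T,T,T,F); (T,T,T,T)} — 3.
  v2=F, v1=F: 9 of the 16 assignments to (v3,v4,v5,v6) work.
Total: 0 + 0 + 3 + 9 = 12.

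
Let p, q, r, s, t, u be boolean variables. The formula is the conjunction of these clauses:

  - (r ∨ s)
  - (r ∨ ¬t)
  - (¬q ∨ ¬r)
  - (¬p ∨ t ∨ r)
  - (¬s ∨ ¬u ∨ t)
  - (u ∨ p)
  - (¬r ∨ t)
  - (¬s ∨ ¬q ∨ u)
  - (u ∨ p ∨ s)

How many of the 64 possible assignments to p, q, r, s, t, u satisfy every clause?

6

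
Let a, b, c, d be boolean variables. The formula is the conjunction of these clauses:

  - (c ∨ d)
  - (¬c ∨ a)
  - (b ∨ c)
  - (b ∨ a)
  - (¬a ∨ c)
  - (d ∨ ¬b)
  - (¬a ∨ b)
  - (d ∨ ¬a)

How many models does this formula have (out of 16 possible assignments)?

The models are:
  a=F b=T c=F d=T
  a=T b=T c=T d=T
Count: 2.

2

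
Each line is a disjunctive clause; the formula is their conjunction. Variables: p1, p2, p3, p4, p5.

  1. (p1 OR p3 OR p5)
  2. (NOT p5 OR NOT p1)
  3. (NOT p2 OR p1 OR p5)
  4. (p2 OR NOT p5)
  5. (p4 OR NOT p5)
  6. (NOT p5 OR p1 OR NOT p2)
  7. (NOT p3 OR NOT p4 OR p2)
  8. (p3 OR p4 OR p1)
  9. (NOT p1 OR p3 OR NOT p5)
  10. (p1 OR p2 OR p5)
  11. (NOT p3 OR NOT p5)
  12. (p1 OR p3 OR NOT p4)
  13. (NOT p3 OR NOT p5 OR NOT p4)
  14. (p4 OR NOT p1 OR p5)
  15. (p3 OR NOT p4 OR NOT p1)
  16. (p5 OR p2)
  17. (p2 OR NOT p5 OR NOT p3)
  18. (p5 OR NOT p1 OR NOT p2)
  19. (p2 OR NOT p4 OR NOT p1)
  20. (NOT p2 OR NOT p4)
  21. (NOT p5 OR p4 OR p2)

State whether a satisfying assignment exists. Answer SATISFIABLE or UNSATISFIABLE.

UNSATISFIABLE

p5 = True:
  propagation gives p1=False, p2=True; an empty clause results — contradiction.
p5 = False:
  propagation gives p2=True, p1=True; an empty clause results — contradiction.
Every branch closes, so no satisfying assignment exists.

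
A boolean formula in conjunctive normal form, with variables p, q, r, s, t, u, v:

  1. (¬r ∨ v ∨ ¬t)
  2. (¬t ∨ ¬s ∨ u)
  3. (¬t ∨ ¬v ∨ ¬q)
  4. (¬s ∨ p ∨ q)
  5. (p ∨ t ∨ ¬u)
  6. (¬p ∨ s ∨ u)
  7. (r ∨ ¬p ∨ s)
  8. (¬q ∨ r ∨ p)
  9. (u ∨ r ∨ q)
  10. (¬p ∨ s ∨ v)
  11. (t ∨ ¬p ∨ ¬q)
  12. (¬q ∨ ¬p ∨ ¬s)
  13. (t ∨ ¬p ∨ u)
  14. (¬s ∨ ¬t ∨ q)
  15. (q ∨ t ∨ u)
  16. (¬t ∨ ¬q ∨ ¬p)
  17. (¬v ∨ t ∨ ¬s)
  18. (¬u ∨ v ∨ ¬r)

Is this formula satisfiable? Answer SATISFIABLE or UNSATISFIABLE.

Try p = False.
Set q = False and propagate.
  then s is forced to False.
Try r = False.
  then u is forced to True.
  then t is forced to True.
v is now unconstrained; take v = False.
So p = F, q = F, r = F, s = F, t = T, u = T, v = F is a satisfying assignment.

SATISFIABLE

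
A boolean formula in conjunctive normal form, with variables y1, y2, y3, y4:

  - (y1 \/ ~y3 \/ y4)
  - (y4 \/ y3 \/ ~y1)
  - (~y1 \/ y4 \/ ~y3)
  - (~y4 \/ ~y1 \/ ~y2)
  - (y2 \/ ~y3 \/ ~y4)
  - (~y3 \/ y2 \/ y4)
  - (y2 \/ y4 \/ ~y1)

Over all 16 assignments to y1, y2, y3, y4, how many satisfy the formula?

6

Satisfying assignments:
  y1=F y2=F y3=F y4=F
  y1=F y2=F y3=F y4=T
  y1=F y2=T y3=F y4=F
  y1=F y2=T y3=F y4=T
  y1=F y2=T y3=T y4=T
  y1=T y2=F y3=F y4=T
That's 6 in total.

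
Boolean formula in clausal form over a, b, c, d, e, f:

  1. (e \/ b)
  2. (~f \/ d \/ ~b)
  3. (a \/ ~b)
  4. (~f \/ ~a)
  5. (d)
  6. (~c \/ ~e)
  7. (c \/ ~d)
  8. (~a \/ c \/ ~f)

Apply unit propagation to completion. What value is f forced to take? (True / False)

Unit clause (d) sets d = True.
(~d \/ c): since d = True, the clause reduces to (c). c = True.
(~c \/ ~e): since c = True, the clause reduces to (~e). e = False.
From (b \/ e) and e = False: b = True.
In (a \/ ~b), ~b is now false; a must hold, so a = True.
In (~f \/ ~a), ~a is now false; ~f must hold, so f = False.

False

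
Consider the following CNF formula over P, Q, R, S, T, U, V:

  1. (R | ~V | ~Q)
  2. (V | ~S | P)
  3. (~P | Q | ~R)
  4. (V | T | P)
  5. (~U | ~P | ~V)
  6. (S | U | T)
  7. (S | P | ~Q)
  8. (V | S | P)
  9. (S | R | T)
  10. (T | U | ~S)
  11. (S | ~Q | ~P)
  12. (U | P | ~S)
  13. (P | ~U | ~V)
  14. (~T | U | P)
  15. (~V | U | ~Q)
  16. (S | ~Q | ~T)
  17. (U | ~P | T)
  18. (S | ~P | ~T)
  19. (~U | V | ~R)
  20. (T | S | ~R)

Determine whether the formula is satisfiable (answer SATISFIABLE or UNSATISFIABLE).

Branch on P: take P = True.
Set Q = False and propagate.
  then R is forced to False.
Branch on S: take S = True.
For the remaining variables, T = False, U = True, V = False works.
Every clause has at least one true literal under this assignment.
So P=T, Q=F, R=F, S=T, T=F, U=T, V=F is a satisfying assignment.

SATISFIABLE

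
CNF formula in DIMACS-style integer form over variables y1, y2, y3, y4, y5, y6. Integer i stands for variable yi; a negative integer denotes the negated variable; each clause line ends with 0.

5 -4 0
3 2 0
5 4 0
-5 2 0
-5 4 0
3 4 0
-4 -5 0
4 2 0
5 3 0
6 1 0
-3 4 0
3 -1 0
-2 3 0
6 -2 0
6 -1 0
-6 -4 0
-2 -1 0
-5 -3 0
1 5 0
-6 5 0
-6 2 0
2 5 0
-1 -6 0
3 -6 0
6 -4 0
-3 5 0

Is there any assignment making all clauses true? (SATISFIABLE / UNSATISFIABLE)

UNSATISFIABLE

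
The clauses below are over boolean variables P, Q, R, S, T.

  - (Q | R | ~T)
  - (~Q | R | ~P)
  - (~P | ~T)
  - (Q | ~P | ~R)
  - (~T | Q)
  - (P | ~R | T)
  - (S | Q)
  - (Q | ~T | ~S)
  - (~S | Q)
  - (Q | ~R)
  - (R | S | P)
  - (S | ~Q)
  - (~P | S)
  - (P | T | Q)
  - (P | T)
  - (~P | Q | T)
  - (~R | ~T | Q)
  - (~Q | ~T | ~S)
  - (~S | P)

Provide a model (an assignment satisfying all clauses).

P = True, Q = True, R = True, S = True, T = False

Branch on P: take P = True.
  then T is forced to False.
  then S is forced to True.
  then Q is forced to True.
  then R is forced to True.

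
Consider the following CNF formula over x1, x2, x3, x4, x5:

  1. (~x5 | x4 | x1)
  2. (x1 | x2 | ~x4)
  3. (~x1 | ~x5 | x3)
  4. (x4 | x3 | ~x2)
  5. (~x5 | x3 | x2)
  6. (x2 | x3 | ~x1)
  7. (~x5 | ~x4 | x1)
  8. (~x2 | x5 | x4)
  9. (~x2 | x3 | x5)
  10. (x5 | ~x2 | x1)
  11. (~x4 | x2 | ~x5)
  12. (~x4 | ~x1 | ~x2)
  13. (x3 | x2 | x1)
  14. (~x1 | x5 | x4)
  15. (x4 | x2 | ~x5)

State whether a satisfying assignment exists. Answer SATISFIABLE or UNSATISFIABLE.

SATISFIABLE

Pure literal: x3 appears only positively; assign x3 = True.
Set x1 = False and propagate.
Branch on x2: take x2 = False.
  then x4 is forced to False.
  then x5 is forced to False.
Every clause has at least one true literal under this assignment.
So x1=0, x2=0, x3=1, x4=0, x5=0 is a satisfying assignment.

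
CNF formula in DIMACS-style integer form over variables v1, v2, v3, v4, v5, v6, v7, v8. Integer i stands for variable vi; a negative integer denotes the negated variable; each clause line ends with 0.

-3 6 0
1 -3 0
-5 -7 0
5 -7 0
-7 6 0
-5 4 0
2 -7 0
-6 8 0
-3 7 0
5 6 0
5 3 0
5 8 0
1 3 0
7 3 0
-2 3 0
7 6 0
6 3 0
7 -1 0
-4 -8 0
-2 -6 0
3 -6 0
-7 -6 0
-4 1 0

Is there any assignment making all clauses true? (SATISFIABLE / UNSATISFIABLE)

UNSATISFIABLE

v3 = True:
  propagation gives v6=True, v1=True, v8=True, v7=True; an empty clause results — contradiction.
v3 = False:
  propagation gives v5=True, v7=False; an empty clause results — contradiction.
Every branch closes, so no satisfying assignment exists.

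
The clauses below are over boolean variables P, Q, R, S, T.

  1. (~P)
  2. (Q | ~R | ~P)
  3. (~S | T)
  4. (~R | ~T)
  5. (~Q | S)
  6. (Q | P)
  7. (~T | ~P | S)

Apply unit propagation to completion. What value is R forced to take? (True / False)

False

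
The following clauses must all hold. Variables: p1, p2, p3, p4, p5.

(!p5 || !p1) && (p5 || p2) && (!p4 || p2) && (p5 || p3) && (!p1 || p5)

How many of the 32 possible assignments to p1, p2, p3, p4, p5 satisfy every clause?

Split on p5, then p1.
  p5=T, p1=T: a clause becomes empty — 0.
  p5=T, p1=F: p3 free; 3 ways for (p2,p4) × 2^1 = 6.
  p5=F, p1=T: a clause becomes empty — 0.
  p5=F, p1=F: remaining (p2,p3,p4) ∈ {(T,T,F); (T,T,T)} — 2.
Total: 0 + 6 + 0 + 2 = 8.

8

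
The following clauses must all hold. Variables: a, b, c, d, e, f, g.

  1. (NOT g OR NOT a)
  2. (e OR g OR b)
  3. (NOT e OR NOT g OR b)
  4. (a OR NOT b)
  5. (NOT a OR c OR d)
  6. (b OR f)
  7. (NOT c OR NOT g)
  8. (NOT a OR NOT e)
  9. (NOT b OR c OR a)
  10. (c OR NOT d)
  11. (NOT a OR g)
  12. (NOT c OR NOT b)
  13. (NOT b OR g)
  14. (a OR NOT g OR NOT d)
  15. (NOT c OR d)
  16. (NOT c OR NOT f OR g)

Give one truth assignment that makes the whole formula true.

a = False  b = False  c = False  d = False  e = True  f = True  g = False

Check each clause:
  1. (NOT a OR NOT g) — NOT g is true.
  2. (e OR b OR g) — e is true.
  3. (NOT g OR NOT e OR b) — NOT g is true.
  4. (NOT b OR a) — NOT b is true.
  5. (d OR c OR NOT a) — NOT a is true.
  6. (f OR b) — f is true.
  7. (NOT c OR NOT g) — NOT g is true.
  8. (NOT a OR NOT e) — NOT a is true.
  9. (a OR NOT b OR c) — NOT b is true.
  10. (c OR NOT d) — NOT d is true.
  11. (NOT a OR g) — NOT a is true.
  12. (NOT b OR NOT c) — NOT c is true.
  13. (NOT b OR g) — NOT b is true.
  14. (NOT g OR a OR NOT d) — NOT d is true.
  15. (d OR NOT c) — NOT c is true.
  16. (NOT f OR NOT c OR g) — NOT c is true.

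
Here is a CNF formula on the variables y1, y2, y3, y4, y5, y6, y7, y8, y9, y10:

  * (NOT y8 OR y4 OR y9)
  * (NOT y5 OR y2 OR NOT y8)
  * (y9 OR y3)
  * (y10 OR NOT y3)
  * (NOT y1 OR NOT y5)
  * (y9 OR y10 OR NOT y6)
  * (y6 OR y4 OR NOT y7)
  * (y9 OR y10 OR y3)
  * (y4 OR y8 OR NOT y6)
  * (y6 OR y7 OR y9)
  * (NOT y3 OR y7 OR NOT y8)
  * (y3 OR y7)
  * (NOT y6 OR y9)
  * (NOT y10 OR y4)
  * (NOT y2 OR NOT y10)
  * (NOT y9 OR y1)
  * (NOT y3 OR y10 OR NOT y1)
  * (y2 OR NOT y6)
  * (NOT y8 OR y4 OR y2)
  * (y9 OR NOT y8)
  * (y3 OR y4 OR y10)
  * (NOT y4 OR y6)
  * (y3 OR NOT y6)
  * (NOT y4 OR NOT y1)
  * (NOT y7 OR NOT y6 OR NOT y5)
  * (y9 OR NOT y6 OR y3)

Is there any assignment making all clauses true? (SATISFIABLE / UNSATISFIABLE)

y6 = True:
  propagation gives y9=True, y1=True, y5=False, y2=True; an empty clause results — contradiction.
y6 = False:
  propagation gives y4=False, y7=False, y9=True, y3=True; an empty clause results — contradiction.
Every branch closes, so no satisfying assignment exists.

UNSATISFIABLE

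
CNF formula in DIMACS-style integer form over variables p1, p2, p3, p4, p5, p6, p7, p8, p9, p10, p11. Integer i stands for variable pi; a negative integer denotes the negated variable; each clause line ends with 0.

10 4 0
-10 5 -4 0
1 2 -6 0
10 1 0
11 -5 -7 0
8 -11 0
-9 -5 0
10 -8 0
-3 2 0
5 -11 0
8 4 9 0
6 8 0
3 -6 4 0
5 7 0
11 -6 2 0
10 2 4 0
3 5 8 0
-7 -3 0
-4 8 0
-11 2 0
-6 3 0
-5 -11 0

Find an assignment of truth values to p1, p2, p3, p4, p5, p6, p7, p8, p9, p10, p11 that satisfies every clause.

p1=True, p2=True, p3=True, p4=True, p5=True, p6=False, p7=False, p8=True, p9=False, p10=True, p11=False

Check each clause:
  1. (p10 ∨ p4) — p10 is true.
  2. (p5 ∨ ¬p10 ∨ ¬p4) — p5 is true.
  3. (¬p6 ∨ p1 ∨ p2) — p1 is true.
  4. (p1 ∨ p10) — p1 is true.
  5. (¬p7 ∨ ¬p5 ∨ p11) — ¬p7 is true.
  6. (p8 ∨ ¬p11) — p8 is true.
  7. (¬p9 ∨ ¬p5) — ¬p9 is true.
  8. (p10 ∨ ¬p8) — p10 is true.
  9. (p2 ∨ ¬p3) — p2 is true.
  10. (¬p11 ∨ p5) — ¬p11 is true.
  11. (p8 ∨ p4 ∨ p9) — p8 is true.
  12. (p8 ∨ p6) — p8 is true.
  13. (p4 ∨ p3 ∨ ¬p6) — ¬p6 is true.
  14. (p7 ∨ p5) — p5 is true.
  15. (p2 ∨ ¬p6 ∨ p11) — p2 is true.
  16. (p4 ∨ p2 ∨ p10) — p2 is true.
  17. (p3 ∨ p5 ∨ p8) — p8 is true.
  18. (¬p3 ∨ ¬p7) — ¬p7 is true.
  19. (p8 ∨ ¬p4) — p8 is true.
  20. (p2 ∨ ¬p11) — p2 is true.
  21. (¬p6 ∨ p3) — ¬p6 is true.
  22. (¬p5 ∨ ¬p11) — ¬p11 is true.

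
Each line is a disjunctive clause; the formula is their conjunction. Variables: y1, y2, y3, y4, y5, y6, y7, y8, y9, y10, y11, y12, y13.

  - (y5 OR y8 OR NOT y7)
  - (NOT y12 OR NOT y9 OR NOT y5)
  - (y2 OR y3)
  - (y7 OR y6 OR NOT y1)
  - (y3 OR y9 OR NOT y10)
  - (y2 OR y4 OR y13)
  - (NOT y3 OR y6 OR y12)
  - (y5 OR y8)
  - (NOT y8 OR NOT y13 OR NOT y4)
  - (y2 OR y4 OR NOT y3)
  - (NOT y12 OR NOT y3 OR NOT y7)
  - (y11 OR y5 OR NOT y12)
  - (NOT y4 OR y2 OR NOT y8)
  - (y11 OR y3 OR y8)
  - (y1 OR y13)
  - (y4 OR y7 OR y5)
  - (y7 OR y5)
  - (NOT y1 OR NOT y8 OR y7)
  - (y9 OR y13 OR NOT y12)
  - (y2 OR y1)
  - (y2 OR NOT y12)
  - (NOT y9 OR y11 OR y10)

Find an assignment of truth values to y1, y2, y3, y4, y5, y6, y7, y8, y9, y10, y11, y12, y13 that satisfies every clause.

y1=1, y2=1, y3=1, y4=1, y5=1, y6=1, y7=0, y8=0, y9=1, y10=1, y11=1, y12=0, y13=1

Pure literal: y2 appears only positively; assign y2 = True.
y6 occurs only positively in the remaining clauses — set y6 = True.
Branch on y1: take y1 = True.
Try y3 = True.
The remaining clauses are satisfied by y4 = True, y5 = True, y7 = False, y8 = False, y9 = True, y10 = True, y11 = True, y12 = False, y13 = True.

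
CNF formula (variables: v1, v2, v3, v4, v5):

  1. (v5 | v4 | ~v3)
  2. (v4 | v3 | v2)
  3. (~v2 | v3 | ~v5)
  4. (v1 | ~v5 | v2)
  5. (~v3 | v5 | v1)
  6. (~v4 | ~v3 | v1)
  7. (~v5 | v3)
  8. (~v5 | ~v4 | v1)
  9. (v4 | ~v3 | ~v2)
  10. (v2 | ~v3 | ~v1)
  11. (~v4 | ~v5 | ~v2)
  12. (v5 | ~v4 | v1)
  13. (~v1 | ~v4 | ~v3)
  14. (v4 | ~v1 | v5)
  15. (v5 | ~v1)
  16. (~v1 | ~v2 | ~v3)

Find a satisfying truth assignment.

v1 = F, v2 = T, v3 = F, v4 = F, v5 = F

Check each clause:
  1. (v5 | v4 | ~v3) — ~v3 is true.
  2. (v2 | v3 | v4) — v2 is true.
  3. (~v2 | v3 | ~v5) — ~v5 is true.
  4. (v2 | v1 | ~v5) — v2 is true.
  5. (v5 | ~v3 | v1) — ~v3 is true.
  6. (~v4 | ~v3 | v1) — ~v4 is true.
  7. (v3 | ~v5) — ~v5 is true.
  8. (~v4 | ~v5 | v1) — ~v5 is true.
  9. (~v2 | ~v3 | v4) — ~v3 is true.
  10. (~v3 | v2 | ~v1) — v2 is true.
  11. (~v2 | ~v4 | ~v5) — ~v5 is true.
  12. (v5 | v1 | ~v4) — ~v4 is true.
  13. (~v3 | ~v1 | ~v4) — ~v4 is true.
  14. (v5 | ~v1 | v4) — ~v1 is true.
  15. (v5 | ~v1) — ~v1 is true.
  16. (~v1 | ~v2 | ~v3) — ~v3 is true.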